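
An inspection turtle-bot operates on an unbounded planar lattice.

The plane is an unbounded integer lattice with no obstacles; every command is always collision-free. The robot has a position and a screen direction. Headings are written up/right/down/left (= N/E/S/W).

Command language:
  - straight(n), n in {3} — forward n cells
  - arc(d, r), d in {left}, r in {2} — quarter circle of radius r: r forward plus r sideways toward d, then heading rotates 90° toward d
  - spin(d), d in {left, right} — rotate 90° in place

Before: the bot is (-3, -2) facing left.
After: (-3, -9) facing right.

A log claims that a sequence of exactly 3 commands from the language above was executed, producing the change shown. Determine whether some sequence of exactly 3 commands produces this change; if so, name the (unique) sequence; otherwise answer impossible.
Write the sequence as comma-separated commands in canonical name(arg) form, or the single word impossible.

key: position moved to (-3,-9) AND the heading swung to E — translation plus rotation needed
begin: (-3, -2) facing left
step 1 (arc(left, 2)): (-5, -4) facing down
step 2 (straight(3)): (-5, -7) facing down
step 3 (arc(left, 2)): (-3, -9) facing right
no other 3-command option fits: unique.

arc(left, 2), straight(3), arc(left, 2)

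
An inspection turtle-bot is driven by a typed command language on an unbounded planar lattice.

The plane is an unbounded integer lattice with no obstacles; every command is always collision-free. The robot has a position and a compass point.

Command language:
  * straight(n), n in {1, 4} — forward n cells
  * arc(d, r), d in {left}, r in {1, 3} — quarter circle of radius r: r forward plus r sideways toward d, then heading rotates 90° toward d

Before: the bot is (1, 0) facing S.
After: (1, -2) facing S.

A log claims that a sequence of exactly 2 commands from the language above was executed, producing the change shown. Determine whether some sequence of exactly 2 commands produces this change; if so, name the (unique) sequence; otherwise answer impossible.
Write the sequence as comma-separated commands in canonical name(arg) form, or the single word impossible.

straight(1), straight(1)

key: heading stays S — no command in the sequence turns
start: (1, 0) facing S
[1] after straight(1): (1, -1) facing S
[2] after straight(1): (1, -2) facing S
all 16 alternatives checked — unique.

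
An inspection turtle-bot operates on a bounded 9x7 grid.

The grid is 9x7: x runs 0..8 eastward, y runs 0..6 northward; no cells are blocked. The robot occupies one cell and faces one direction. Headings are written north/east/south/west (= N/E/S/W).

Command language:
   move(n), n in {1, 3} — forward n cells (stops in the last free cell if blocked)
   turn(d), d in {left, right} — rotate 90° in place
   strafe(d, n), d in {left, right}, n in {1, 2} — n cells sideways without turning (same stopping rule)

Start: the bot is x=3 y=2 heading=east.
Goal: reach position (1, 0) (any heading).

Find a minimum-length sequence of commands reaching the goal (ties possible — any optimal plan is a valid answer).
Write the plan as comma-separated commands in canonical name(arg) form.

start: x=3 y=2 heading=east
1. strafe(right, 2) → x=3 y=0 heading=east
2. turn(left) → x=3 y=0 heading=north
3. strafe(left, 2) → x=1 y=0 heading=north
no 2-step plan works, so 3 is optimal.

strafe(right, 2), turn(left), strafe(left, 2)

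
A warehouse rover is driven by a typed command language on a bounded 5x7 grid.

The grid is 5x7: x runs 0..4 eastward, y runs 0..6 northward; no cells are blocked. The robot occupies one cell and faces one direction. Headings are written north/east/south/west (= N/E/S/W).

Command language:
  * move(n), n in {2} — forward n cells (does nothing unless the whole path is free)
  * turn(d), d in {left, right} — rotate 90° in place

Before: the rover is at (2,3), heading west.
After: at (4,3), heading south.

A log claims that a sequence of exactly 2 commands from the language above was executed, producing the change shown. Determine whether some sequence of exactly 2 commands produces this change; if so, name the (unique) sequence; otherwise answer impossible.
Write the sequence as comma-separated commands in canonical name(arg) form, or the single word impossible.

no 2-step route produces this change.

impossible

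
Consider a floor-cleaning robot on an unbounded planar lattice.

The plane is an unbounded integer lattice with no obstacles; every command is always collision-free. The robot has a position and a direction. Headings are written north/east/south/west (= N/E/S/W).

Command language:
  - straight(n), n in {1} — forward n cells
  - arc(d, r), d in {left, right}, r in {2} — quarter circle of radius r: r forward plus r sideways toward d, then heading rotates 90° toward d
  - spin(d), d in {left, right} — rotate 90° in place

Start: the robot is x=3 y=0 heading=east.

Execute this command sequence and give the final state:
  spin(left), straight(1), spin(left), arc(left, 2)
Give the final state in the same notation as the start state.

from: x=3 y=0 heading=east
[1] after spin(left): x=3 y=0 heading=north
[2] after straight(1): x=3 y=1 heading=north
[3] after spin(left): x=3 y=1 heading=west
[4] after arc(left, 2): x=1 y=-1 heading=south

x=1 y=-1 heading=south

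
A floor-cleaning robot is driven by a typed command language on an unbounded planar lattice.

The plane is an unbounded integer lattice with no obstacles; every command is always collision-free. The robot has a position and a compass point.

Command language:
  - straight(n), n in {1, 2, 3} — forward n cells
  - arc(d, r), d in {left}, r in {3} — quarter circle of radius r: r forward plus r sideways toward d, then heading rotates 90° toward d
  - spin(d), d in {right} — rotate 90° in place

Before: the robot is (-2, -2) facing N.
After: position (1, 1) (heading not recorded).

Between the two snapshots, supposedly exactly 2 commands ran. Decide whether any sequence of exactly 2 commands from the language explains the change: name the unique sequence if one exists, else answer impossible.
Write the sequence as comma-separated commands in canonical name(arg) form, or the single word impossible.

spin(right), arc(left, 3)

key: running arc(left, 3) before spin(right) would end elsewhere — order is forced
start: (-2, -2) facing N
[1] after spin(right): (-2, -2) facing E
[2] after arc(left, 3): (1, 1) facing N
all 25 alternatives checked — unique.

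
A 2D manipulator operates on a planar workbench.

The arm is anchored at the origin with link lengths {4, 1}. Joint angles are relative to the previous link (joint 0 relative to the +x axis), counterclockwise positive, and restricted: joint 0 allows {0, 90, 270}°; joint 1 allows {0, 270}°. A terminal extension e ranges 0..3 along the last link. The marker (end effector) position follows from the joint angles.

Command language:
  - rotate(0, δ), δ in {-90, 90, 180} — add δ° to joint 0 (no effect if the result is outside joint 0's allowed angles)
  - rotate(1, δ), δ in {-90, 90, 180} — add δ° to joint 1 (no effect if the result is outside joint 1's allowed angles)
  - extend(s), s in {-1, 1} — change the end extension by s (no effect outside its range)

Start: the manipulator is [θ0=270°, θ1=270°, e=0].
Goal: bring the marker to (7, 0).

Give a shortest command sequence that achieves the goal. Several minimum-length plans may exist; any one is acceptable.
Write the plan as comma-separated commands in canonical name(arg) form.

extend(1), extend(1), rotate(0, 90), rotate(1, 90)

initial: [θ0=270°, θ1=270°, e=0]
t=1 extend(1) ⇒ [θ0=270°, θ1=270°, e=1]
t=2 extend(1) ⇒ [θ0=270°, θ1=270°, e=2]
t=3 rotate(0, 90) ⇒ [θ0=0°, θ1=270°, e=2]
t=4 rotate(1, 90) ⇒ [θ0=0°, θ1=0°, e=2]
minimal: 4 command(s), checked below 4.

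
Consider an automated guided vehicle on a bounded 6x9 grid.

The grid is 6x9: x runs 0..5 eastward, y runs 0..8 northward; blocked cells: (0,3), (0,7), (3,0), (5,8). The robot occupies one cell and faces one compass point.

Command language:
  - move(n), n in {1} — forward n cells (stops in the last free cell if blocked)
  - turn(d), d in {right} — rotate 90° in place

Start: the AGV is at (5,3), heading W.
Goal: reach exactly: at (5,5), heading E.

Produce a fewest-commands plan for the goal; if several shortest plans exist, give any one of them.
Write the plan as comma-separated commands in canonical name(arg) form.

turn(right), move(1), move(1), turn(right)

from: at (5,3), heading W
t=1 turn(right) ⇒ at (5,3), heading N
t=2 move(1) ⇒ at (5,4), heading N
t=3 move(1) ⇒ at (5,5), heading N
t=4 turn(right) ⇒ at (5,5), heading E
shorter routes all fall short; 4 is best.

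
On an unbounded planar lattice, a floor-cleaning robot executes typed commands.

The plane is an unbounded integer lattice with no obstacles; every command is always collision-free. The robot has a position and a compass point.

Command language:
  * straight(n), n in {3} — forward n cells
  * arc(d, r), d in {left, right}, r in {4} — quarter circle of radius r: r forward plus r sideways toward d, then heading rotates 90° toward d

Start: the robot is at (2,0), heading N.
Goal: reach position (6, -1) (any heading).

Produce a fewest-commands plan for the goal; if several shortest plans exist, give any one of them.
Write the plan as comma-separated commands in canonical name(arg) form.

from: at (2,0), heading N
step 1 (straight(3)): at (2,3), heading N
step 2 (arc(right, 4)): at (6,7), heading E
step 3 (arc(right, 4)): at (10,3), heading S
step 4 (arc(right, 4)): at (6,-1), heading W
minimal: 4 command(s), checked below 4.

straight(3), arc(right, 4), arc(right, 4), arc(right, 4)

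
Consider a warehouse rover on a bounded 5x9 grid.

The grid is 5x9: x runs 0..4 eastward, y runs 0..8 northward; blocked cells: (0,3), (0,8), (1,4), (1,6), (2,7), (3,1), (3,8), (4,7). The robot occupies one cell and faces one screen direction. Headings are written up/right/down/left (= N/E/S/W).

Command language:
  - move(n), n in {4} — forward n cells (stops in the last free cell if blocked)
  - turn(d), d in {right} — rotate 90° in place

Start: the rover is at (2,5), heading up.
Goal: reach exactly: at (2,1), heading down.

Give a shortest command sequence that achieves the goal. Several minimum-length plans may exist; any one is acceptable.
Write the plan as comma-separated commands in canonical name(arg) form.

turn(right), turn(right), move(4)

start: at (2,5), heading up
1. turn(right) → at (2,5), heading right
2. turn(right) → at (2,5), heading down
3. move(4) → at (2,1), heading down
shorter routes all fall short; 3 is best.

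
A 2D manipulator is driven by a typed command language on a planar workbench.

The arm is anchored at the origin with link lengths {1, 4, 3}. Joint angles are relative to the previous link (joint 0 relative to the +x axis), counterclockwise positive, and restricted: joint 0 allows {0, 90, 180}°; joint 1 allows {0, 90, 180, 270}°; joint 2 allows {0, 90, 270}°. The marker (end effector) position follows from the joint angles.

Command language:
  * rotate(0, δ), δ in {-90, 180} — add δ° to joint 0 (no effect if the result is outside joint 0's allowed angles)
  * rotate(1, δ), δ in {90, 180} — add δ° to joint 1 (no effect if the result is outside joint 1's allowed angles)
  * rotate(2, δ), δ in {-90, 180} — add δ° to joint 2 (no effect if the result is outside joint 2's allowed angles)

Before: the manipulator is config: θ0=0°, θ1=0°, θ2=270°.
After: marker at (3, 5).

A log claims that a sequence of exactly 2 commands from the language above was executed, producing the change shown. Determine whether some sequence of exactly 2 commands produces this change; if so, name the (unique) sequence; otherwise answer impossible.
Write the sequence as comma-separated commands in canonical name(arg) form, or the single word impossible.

key: running rotate(0, -90) before rotate(0, 180) would end elsewhere — order is forced
from: config: θ0=0°, θ1=0°, θ2=270°
step 1 (rotate(0, 180)): config: θ0=180°, θ1=0°, θ2=270°
step 2 (rotate(0, -90)): config: θ0=90°, θ1=0°, θ2=270°
no rival 2-sequence matches.

rotate(0, 180), rotate(0, -90)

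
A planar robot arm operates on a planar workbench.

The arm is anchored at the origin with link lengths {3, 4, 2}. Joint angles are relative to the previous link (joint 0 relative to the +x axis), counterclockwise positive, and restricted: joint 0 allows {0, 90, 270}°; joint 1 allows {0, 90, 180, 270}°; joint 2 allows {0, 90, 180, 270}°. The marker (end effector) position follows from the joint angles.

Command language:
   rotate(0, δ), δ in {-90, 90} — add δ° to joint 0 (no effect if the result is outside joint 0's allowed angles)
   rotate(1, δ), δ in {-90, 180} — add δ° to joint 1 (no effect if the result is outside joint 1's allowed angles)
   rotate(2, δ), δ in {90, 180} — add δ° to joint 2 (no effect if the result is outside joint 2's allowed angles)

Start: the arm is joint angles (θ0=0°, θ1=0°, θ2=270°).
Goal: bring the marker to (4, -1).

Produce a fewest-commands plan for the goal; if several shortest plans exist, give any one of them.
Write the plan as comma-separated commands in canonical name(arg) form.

initial: joint angles (θ0=0°, θ1=0°, θ2=270°)
t=1 rotate(1, -90) ⇒ joint angles (θ0=0°, θ1=270°, θ2=270°)
t=2 rotate(0, -90) ⇒ joint angles (θ0=270°, θ1=270°, θ2=270°)
t=3 rotate(2, 180) ⇒ joint angles (θ0=270°, θ1=270°, θ2=90°)
t=4 rotate(1, 180) ⇒ joint angles (θ0=270°, θ1=90°, θ2=90°)
no 3-step plan works, so 4 is optimal.

rotate(1, -90), rotate(0, -90), rotate(2, 180), rotate(1, 180)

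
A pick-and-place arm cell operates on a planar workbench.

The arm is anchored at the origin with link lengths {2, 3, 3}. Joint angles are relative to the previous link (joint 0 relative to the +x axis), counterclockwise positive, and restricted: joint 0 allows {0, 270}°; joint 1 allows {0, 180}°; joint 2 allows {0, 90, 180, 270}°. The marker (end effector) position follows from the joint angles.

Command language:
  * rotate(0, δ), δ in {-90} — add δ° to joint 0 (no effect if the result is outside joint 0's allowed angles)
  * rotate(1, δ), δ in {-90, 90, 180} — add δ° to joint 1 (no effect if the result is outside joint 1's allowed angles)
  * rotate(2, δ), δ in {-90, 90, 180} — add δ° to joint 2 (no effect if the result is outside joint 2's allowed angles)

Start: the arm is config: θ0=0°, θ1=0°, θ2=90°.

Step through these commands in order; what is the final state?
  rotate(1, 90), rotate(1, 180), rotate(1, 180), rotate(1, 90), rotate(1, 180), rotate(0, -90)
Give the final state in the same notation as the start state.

config: θ0=270°, θ1=180°, θ2=90°

start: config: θ0=0°, θ1=0°, θ2=90°
1. rotate(1, 90) → config: θ0=0°, θ1=0°, θ2=90°
2. rotate(1, 180) → config: θ0=0°, θ1=180°, θ2=90°
3. rotate(1, 180) → config: θ0=0°, θ1=0°, θ2=90°
4. rotate(1, 90) → config: θ0=0°, θ1=0°, θ2=90°
5. rotate(1, 180) → config: θ0=0°, θ1=180°, θ2=90°
6. rotate(0, -90) → config: θ0=270°, θ1=180°, θ2=90°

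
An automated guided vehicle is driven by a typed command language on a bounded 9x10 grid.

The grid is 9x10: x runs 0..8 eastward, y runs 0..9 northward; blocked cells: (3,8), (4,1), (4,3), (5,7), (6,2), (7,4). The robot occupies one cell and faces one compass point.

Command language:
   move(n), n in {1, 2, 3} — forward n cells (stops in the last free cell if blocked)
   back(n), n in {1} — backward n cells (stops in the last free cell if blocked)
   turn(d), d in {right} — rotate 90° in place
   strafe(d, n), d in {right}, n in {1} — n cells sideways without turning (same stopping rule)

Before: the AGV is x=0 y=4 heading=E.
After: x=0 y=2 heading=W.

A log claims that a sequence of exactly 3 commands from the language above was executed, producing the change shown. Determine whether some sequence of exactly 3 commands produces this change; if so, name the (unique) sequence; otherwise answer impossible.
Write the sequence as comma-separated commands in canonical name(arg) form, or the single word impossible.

key: position moved to (0,2) AND the heading swung to W — translation plus rotation needed
from: x=0 y=4 heading=E
step 1 (turn(right)): x=0 y=4 heading=S
step 2 (move(2)): x=0 y=2 heading=S
step 3 (turn(right)): x=0 y=2 heading=W
uniquely the one of 216 3-step routes that fits.

turn(right), move(2), turn(right)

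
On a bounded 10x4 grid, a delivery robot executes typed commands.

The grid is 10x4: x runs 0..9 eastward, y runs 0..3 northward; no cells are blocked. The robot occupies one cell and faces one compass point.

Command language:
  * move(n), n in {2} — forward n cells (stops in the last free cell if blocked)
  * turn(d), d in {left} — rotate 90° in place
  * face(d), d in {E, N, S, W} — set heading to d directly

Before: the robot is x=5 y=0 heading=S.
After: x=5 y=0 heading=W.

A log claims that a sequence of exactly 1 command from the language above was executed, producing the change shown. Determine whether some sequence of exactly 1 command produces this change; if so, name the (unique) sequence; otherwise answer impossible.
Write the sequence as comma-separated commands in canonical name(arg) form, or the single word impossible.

face(W)

key: (5,0) unchanged — the single command moves nothing
start: x=5 y=0 heading=S
[1] after face(W): x=5 y=0 heading=W
all 6 alternatives checked — unique.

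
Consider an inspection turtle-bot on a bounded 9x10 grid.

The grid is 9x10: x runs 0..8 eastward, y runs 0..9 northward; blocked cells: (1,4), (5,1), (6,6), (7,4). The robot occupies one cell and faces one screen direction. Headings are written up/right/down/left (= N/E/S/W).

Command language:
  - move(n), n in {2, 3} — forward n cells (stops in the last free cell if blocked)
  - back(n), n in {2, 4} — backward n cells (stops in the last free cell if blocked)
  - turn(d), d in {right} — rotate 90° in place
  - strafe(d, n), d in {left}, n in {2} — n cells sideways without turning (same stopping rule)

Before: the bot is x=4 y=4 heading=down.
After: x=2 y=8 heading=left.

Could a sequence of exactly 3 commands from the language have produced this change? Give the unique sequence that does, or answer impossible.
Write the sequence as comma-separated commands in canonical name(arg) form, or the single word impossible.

back(4), turn(right), move(2)

key: order matters: swapping back(4) and move(2) lands elsewhere
initial: x=4 y=4 heading=down
t=1 back(4) ⇒ x=4 y=8 heading=down
t=2 turn(right) ⇒ x=4 y=8 heading=left
t=3 move(2) ⇒ x=2 y=8 heading=left
uniquely the one of 216 3-step routes that fits.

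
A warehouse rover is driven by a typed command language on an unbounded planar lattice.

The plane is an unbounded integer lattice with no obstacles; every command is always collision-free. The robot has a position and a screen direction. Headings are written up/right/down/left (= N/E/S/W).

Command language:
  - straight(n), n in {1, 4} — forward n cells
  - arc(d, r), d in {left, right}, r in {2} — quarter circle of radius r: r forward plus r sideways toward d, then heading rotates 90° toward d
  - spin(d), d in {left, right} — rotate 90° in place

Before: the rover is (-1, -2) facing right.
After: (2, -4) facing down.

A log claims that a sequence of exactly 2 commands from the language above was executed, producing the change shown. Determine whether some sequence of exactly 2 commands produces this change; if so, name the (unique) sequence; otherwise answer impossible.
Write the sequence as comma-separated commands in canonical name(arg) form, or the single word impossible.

straight(1), arc(right, 2)

key: order matters: swapping straight(1) and arc(right, 2) lands elsewhere
initial: (-1, -2) facing right
[1] after straight(1): (0, -2) facing right
[2] after arc(right, 2): (2, -4) facing down
uniquely the one of 36 2-step routes that fits.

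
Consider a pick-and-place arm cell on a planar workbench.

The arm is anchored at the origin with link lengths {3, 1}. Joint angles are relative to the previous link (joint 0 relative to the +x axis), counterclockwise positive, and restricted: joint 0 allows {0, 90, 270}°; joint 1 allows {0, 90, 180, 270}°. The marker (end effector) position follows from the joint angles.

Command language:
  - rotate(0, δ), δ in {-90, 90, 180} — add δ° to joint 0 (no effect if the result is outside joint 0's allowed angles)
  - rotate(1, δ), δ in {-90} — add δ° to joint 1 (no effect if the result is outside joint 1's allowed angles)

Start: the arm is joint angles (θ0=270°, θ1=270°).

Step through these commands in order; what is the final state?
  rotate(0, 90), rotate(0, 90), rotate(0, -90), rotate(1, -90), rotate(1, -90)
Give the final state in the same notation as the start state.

joint angles (θ0=0°, θ1=90°)

start: joint angles (θ0=270°, θ1=270°)
t=1 rotate(0, 90) ⇒ joint angles (θ0=0°, θ1=270°)
t=2 rotate(0, 90) ⇒ joint angles (θ0=90°, θ1=270°)
t=3 rotate(0, -90) ⇒ joint angles (θ0=0°, θ1=270°)
t=4 rotate(1, -90) ⇒ joint angles (θ0=0°, θ1=180°)
t=5 rotate(1, -90) ⇒ joint angles (θ0=0°, θ1=90°)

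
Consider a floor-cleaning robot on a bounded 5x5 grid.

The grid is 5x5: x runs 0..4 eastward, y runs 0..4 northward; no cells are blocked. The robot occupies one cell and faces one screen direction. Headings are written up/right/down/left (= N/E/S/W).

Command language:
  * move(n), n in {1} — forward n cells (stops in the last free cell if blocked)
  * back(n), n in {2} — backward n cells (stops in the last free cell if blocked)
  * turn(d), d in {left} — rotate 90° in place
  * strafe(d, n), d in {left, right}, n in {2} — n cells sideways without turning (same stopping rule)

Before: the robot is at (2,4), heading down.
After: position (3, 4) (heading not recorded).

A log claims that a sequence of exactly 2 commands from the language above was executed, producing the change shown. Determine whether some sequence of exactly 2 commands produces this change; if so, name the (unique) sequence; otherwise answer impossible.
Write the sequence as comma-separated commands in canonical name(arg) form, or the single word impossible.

turn(left), move(1)

key: running move(1) before turn(left) would end elsewhere — order is forced
t0: at (2,4), heading down
1. turn(left) → at (2,4), heading right
2. move(1) → at (3,4), heading right
uniquely the one of 25 2-step routes that fits.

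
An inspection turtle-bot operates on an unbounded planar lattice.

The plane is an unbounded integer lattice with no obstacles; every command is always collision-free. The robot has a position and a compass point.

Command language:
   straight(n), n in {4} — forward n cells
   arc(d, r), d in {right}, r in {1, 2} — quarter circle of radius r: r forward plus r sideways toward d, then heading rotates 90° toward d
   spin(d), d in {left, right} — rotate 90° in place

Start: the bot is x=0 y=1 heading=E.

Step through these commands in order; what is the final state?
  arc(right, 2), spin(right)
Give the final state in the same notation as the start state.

from: x=0 y=1 heading=E
step 1 (arc(right, 2)): x=2 y=-1 heading=S
step 2 (spin(right)): x=2 y=-1 heading=W

x=2 y=-1 heading=W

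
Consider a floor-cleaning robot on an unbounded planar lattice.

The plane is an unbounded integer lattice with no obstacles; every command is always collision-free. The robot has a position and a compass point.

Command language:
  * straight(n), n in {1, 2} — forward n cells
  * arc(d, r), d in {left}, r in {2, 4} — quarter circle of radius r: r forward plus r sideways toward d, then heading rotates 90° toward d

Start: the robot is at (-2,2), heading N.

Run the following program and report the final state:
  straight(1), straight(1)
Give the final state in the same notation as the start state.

at (-2,4), heading N

initial: at (-2,2), heading N
step 1 (straight(1)): at (-2,3), heading N
step 2 (straight(1)): at (-2,4), heading N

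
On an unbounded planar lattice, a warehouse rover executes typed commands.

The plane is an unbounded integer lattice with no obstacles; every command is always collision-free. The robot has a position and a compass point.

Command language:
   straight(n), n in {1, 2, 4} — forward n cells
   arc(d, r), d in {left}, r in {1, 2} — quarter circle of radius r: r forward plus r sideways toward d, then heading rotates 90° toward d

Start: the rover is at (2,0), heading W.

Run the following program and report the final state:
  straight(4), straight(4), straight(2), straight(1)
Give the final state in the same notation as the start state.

begin: at (2,0), heading W
t=1 straight(4) ⇒ at (-2,0), heading W
t=2 straight(4) ⇒ at (-6,0), heading W
t=3 straight(2) ⇒ at (-8,0), heading W
t=4 straight(1) ⇒ at (-9,0), heading W

at (-9,0), heading W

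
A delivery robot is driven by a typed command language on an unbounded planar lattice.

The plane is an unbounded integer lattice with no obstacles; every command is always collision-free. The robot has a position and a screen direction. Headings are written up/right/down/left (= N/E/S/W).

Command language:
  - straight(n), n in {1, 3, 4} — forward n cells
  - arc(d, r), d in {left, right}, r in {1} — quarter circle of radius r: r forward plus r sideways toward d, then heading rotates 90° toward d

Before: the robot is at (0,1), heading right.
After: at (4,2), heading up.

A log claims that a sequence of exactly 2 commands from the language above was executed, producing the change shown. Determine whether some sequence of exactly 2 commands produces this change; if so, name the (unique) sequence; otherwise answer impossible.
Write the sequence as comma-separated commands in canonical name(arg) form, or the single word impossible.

straight(3), arc(left, 1)

key: running arc(left, 1) before straight(3) would end elsewhere — order is forced
t0: at (0,1), heading right
step 1 (straight(3)): at (3,1), heading right
step 2 (arc(left, 1)): at (4,2), heading up
no other 2-command option fits: unique.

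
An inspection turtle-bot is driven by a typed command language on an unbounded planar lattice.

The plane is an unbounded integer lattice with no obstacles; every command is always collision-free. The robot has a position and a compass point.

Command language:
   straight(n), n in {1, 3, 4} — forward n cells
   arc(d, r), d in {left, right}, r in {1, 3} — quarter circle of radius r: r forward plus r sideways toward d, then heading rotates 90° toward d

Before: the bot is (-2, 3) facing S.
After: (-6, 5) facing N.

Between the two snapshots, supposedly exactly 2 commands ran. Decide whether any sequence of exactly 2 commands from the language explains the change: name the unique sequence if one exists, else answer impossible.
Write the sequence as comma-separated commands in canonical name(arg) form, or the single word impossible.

key: order matters: swapping arc(right, 1) and arc(right, 3) lands elsewhere
initial: (-2, 3) facing S
t=1 arc(right, 1) ⇒ (-3, 2) facing W
t=2 arc(right, 3) ⇒ (-6, 5) facing N
all 49 alternatives checked — unique.

arc(right, 1), arc(right, 3)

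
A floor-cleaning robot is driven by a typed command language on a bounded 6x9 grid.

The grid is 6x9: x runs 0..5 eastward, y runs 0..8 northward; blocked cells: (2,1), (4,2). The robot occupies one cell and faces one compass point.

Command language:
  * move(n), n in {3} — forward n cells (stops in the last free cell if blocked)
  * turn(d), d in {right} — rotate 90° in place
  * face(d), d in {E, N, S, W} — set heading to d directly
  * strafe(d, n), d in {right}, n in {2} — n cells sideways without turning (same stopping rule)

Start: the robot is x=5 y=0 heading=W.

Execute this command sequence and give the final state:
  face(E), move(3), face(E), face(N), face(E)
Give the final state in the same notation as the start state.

t0: x=5 y=0 heading=W
t=1 face(E) ⇒ x=5 y=0 heading=E
t=2 move(3) ⇒ x=5 y=0 heading=E
t=3 face(E) ⇒ x=5 y=0 heading=E
t=4 face(N) ⇒ x=5 y=0 heading=N
t=5 face(E) ⇒ x=5 y=0 heading=E

x=5 y=0 heading=E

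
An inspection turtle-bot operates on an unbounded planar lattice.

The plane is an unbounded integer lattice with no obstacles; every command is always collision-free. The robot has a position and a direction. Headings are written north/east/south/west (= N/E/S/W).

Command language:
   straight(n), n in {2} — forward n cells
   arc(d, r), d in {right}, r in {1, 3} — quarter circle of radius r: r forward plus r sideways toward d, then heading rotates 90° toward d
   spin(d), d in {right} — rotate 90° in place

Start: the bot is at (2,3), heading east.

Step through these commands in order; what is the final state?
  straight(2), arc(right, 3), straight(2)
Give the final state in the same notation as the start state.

t0: at (2,3), heading east
[1] after straight(2): at (4,3), heading east
[2] after arc(right, 3): at (7,0), heading south
[3] after straight(2): at (7,-2), heading south

at (7,-2), heading south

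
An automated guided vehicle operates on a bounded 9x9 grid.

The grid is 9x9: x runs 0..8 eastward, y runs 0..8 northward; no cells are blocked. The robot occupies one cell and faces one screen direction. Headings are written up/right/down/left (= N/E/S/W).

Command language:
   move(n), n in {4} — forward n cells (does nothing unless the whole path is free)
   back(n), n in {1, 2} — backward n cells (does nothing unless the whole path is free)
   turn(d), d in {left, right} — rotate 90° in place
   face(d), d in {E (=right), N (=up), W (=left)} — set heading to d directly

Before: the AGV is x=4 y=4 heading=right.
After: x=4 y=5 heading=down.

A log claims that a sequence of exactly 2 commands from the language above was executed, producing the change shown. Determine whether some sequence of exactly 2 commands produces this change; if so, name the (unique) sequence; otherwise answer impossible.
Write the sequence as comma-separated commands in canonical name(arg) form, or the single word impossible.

key: order matters: swapping turn(right) and back(1) lands elsewhere
t0: x=4 y=4 heading=right
t=1 turn(right) ⇒ x=4 y=4 heading=down
t=2 back(1) ⇒ x=4 y=5 heading=down
uniquely the one of 64 2-step routes that fits.

turn(right), back(1)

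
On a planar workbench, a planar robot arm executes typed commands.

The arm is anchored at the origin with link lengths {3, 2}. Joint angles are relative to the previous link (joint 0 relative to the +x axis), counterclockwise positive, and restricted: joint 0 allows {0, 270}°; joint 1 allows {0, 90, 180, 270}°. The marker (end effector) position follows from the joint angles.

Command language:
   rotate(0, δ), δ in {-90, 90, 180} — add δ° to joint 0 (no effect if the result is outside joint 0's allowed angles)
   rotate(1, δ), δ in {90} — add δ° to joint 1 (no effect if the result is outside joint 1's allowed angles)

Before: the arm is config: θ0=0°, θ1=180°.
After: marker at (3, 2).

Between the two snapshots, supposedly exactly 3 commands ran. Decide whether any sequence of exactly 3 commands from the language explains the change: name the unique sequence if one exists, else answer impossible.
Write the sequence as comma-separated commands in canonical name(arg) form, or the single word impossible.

rotate(1, 90), rotate(1, 90), rotate(1, 90)

begin: config: θ0=0°, θ1=180°
t=1 rotate(1, 90) ⇒ config: θ0=0°, θ1=270°
t=2 rotate(1, 90) ⇒ config: θ0=0°, θ1=0°
t=3 rotate(1, 90) ⇒ config: θ0=0°, θ1=90°
all 64 alternatives checked — unique.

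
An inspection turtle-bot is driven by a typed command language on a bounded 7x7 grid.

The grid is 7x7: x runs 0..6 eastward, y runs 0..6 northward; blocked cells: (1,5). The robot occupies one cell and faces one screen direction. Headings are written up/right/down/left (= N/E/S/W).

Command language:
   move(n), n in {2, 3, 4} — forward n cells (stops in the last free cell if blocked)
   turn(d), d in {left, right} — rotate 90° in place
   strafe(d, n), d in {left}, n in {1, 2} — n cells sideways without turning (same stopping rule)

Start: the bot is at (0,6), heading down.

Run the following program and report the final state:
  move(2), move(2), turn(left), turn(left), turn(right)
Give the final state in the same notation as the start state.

at (0,2), heading right

initial: at (0,6), heading down
t=1 move(2) ⇒ at (0,4), heading down
t=2 move(2) ⇒ at (0,2), heading down
t=3 turn(left) ⇒ at (0,2), heading right
t=4 turn(left) ⇒ at (0,2), heading up
t=5 turn(right) ⇒ at (0,2), heading right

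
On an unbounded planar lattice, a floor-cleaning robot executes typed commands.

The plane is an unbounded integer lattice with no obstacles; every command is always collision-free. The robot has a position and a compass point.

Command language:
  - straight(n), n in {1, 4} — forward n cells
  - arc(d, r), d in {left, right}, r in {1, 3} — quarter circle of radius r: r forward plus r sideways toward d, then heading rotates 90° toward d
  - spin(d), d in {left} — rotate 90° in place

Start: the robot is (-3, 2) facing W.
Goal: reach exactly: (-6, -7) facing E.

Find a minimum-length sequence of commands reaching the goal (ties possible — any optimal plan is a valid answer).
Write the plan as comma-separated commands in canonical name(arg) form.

from: (-3, 2) facing W
step 1 (arc(left, 3)): (-6, -1) facing S
step 2 (arc(right, 3)): (-9, -4) facing W
step 3 (spin(left)): (-9, -4) facing S
step 4 (arc(left, 3)): (-6, -7) facing E
shorter routes all fall short; 4 is best.

arc(left, 3), arc(right, 3), spin(left), arc(left, 3)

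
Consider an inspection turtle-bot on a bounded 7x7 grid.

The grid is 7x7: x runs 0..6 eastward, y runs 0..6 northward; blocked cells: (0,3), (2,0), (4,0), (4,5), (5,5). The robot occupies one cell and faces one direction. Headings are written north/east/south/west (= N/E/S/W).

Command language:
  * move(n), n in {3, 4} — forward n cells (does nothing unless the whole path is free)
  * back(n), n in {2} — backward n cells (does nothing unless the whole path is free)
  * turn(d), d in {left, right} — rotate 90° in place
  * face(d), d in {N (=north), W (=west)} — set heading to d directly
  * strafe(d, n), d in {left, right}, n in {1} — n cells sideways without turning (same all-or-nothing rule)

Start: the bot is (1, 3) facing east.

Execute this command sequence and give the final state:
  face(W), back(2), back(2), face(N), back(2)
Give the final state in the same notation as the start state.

(5, 1) facing north

t0: (1, 3) facing east
step 1 (face(W)): (1, 3) facing west
step 2 (back(2)): (3, 3) facing west
step 3 (back(2)): (5, 3) facing west
step 4 (face(N)): (5, 3) facing north
step 5 (back(2)): (5, 1) facing north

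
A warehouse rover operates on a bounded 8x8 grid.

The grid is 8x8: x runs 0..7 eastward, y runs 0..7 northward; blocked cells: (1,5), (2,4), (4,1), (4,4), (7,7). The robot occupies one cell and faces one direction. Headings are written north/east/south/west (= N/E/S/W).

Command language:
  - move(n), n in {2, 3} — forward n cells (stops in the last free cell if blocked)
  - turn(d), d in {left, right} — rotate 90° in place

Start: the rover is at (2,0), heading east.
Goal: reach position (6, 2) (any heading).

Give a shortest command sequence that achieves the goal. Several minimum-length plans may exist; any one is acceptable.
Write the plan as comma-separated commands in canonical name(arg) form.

t0: at (2,0), heading east
step 1 (move(2)): at (4,0), heading east
step 2 (move(2)): at (6,0), heading east
step 3 (turn(left)): at (6,0), heading north
step 4 (move(2)): at (6,2), heading north
minimal: 4 command(s), checked below 4.

move(2), move(2), turn(left), move(2)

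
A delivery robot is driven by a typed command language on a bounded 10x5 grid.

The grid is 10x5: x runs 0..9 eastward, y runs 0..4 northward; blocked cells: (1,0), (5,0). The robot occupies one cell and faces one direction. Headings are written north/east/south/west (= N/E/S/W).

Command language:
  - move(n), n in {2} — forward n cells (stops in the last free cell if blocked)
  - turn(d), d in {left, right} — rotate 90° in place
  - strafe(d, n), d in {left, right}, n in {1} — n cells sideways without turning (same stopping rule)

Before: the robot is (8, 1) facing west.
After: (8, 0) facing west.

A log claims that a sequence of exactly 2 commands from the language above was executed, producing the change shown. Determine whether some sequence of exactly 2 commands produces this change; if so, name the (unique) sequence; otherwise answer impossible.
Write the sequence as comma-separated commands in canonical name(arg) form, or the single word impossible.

key: the second strafe(left, 1) runs into the grid edge before its full distance
t0: (8, 1) facing west
t=1 strafe(left, 1) ⇒ (8, 0) facing west
t=2 strafe(left, 1) ⇒ (8, 0) facing west
uniquely the one of 25 2-step routes that fits.

strafe(left, 1), strafe(left, 1)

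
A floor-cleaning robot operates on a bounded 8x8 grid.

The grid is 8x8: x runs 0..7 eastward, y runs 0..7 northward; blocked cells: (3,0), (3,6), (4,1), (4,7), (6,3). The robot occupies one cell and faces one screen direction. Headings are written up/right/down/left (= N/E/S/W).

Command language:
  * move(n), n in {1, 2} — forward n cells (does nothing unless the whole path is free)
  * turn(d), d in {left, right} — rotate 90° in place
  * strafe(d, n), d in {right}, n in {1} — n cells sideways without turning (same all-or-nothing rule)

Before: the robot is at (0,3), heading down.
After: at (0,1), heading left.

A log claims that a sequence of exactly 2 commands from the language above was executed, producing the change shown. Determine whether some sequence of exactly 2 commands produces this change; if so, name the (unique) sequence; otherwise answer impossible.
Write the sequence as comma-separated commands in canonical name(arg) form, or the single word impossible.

move(2), turn(right)

key: position moved to (0,1) AND the heading swung to W — translation plus rotation needed
initial: at (0,3), heading down
1. move(2) → at (0,1), heading down
2. turn(right) → at (0,1), heading left
uniquely the one of 25 2-step routes that fits.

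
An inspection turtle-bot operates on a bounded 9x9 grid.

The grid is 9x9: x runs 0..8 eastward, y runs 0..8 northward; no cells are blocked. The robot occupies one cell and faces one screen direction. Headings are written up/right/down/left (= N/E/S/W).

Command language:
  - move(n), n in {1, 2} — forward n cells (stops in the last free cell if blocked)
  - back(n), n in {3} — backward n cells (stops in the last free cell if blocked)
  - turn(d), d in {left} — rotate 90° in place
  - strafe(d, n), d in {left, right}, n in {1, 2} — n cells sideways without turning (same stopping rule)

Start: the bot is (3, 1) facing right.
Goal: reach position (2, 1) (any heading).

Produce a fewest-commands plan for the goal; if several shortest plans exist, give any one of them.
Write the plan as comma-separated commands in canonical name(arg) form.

start: (3, 1) facing right
1. move(2) → (5, 1) facing right
2. back(3) → (2, 1) facing right
shorter routes all fall short; 2 is best.

move(2), back(3)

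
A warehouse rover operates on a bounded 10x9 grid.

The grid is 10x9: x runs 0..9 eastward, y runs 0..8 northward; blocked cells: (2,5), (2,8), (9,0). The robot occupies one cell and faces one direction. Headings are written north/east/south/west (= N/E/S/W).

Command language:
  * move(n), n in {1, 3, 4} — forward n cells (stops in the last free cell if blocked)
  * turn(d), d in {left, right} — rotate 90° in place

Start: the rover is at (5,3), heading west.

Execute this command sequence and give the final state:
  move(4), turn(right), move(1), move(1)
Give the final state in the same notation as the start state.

at (1,5), heading north

begin: at (5,3), heading west
step 1 (move(4)): at (1,3), heading west
step 2 (turn(right)): at (1,3), heading north
step 3 (move(1)): at (1,4), heading north
step 4 (move(1)): at (1,5), heading north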